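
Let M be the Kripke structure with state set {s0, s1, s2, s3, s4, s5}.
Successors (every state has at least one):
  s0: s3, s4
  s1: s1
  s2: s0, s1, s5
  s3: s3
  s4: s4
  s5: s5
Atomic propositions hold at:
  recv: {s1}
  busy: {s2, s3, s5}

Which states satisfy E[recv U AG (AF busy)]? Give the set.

AF busy: least fixpoint, start Z0 = {s2, s3, s5}, add states with every successor in Z. Already a fixed point.
Sat(AF busy) = {s2, s3, s5}
AG (AF busy): greatest fixpoint, start Z0 = {s2, s3, s5}, keep only states in Sat with every successor in Z. Z1 = {s3, s5}; fixed.
Sat(AG (AF busy)) = {s3, s5}
E[recv U AG (AF busy)]: least fixpoint, start Z0 = Sat(AG (AF busy)) = {s3, s5}, add states in Sat(recv) with some successor in Z. Already a fixed point.
Sat(E[recv U AG (AF busy)]) = {s3, s5}

{s3, s5}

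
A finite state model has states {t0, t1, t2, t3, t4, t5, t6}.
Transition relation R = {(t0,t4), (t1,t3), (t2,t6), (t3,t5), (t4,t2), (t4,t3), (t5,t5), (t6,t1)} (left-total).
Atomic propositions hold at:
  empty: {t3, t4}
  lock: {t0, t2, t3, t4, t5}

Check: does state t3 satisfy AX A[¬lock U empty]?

No

Sat(¬lock) = {t1, t6}
A[¬lock U empty]: least fixpoint, start Z0 = Sat(empty) = {t3, t4}, add states in Sat(¬lock) with every successor in Z. Z1 = {t1, t3, t4}; Z2 = {t1, t3, t4, t6}; fixed.
Sat(A[¬lock U empty]) = {t1, t3, t4, t6}
Sat(AX A[¬lock U empty]) = {s : every successor in {t1, t3, t4, t6}} = {t0, t1, t2, t6}
t3 ∉ Sat(AX A[¬lock U empty]) = {t0, t1, t2, t6}, so the formula does not hold at t3.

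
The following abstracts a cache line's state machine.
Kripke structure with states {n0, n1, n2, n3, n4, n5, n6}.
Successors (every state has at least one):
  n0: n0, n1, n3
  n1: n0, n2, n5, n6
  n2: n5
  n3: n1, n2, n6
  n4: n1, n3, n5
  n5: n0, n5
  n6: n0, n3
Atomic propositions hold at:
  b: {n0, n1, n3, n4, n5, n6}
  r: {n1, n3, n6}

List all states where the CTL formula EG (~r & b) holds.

{n0, n4, n5}

Sat(~r) = {n0, n2, n4, n5}
Sat(~r & b) = {n0, n4, n5}
EG (~r & b): greatest fixpoint, start Z0 = {n0, n4, n5}, keep only states in Sat with some successor in Z. Already a fixed point.
Sat(EG (~r & b)) = {n0, n4, n5}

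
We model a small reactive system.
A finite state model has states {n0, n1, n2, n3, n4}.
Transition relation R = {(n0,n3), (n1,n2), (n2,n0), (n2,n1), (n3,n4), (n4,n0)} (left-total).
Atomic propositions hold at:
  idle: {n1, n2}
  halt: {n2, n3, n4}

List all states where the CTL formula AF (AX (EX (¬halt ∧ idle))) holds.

{n1}

Sat(¬halt) = {n0, n1}
Sat(¬halt ∧ idle) = {n1}
Sat(EX (¬halt ∧ idle)) = {s : some successor in {n1}} = {n2}
Sat(AX (EX (¬halt ∧ idle))) = {s : every successor in {n2}} = {n1}
AF (AX (EX (¬halt ∧ idle))): least fixpoint, start Z0 = {n1}, add states with every successor in Z. Already a fixed point.
Sat(AF (AX (EX (¬halt ∧ idle)))) = {n1}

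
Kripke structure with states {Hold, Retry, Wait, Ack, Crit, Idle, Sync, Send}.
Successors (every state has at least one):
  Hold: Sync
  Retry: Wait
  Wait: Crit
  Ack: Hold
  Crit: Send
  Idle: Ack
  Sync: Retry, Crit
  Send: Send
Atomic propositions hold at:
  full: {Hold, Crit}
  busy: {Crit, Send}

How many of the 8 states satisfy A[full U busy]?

A[full U busy]: least fixpoint, start Z0 = Sat(busy) = {Crit, Send}, add states in Sat(full) with every successor in Z. Already a fixed point.
Sat(A[full U busy]) = {Crit, Send}
|Sat(A[full U busy])| = |{Crit, Send}| = 2.

2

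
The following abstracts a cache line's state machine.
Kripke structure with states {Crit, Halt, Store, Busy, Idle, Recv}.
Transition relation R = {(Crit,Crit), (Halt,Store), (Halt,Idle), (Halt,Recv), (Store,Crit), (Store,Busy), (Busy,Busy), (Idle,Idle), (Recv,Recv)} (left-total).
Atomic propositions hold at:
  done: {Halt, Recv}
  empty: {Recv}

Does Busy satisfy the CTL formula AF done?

No

AF done: least fixpoint, start Z0 = {Halt, Recv}, add states with every successor in Z. Already a fixed point.
Sat(AF done) = {Halt, Recv}
Busy ∉ Sat(AF done) = {Halt, Recv}, so the formula does not hold at Busy.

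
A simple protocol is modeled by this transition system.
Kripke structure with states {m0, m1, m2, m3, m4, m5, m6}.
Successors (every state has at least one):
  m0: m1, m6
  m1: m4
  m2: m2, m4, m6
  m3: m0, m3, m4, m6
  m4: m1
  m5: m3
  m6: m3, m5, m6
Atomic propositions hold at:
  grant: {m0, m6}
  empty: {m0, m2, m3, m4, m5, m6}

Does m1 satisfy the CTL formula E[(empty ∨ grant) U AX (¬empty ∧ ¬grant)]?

Sat(empty ∨ grant) = {m0, m2, m3, m4, m5, m6}
Sat(¬empty) = {m1}
Sat(¬grant) = {m1, m2, m3, m4, m5}
Sat(¬empty ∧ ¬grant) = {m1}
Sat(AX (¬empty ∧ ¬grant)) = {s : every successor in {m1}} = {m4}
E[(empty ∨ grant) U AX (¬empty ∧ ¬grant)]: least fixpoint, start Z0 = Sat(AX (¬empty ∧ ¬grant)) = {m4}, add states in Sat(empty ∨ grant) with some successor in Z. Z1 = {m2, m3, m4}; Z2 = {m2, m3, m4, m5, m6}; Z3 = {m0, m2, m3, m4, m5, m6}; fixed.
Sat(E[(empty ∨ grant) U AX (¬empty ∧ ¬grant)]) = {m0, m2, m3, m4, m5, m6}
m1 ∉ Sat(E[(empty ∨ grant) U AX (¬empty ∧ ¬grant)]) = {m0, m2, m3, m4, m5, m6}, so the formula does not hold at m1.

No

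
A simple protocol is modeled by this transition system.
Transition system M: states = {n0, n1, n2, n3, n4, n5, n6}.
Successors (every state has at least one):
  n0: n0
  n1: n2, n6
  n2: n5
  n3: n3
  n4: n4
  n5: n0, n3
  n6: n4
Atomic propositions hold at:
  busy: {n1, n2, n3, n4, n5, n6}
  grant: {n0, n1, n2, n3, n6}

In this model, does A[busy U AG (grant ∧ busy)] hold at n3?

Yes

Sat(grant ∧ busy) = {n1, n2, n3, n6}
AG (grant ∧ busy): greatest fixpoint, start Z0 = {n1, n2, n3, n6}, keep only states in Sat with every successor in Z. Z1 = {n1, n3}; Z2 = {n3}; fixed.
Sat(AG (grant ∧ busy)) = {n3}
A[busy U AG (grant ∧ busy)]: least fixpoint, start Z0 = Sat(AG (grant ∧ busy)) = {n3}, add states in Sat(busy) with every successor in Z. Already a fixed point.
Sat(A[busy U AG (grant ∧ busy)]) = {n3}
n3 ∈ Sat(A[busy U AG (grant ∧ busy)]) = {n3}, so the formula holds at n3.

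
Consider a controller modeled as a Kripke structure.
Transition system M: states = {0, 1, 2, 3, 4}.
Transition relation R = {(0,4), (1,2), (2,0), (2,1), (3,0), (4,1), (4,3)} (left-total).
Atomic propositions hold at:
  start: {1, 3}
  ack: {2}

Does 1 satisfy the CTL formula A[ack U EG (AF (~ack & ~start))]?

No

Sat(~ack) = {0, 1, 3, 4}
Sat(~start) = {0, 2, 4}
Sat(~ack & ~start) = {0, 4}
AF (~ack & ~start): least fixpoint, start Z0 = {0, 4}, add states with every successor in Z. Z1 = {0, 3, 4}; fixed.
Sat(AF (~ack & ~start)) = {0, 3, 4}
EG (AF (~ack & ~start)): greatest fixpoint, start Z0 = {0, 3, 4}, keep only states in Sat with some successor in Z. Already a fixed point.
Sat(EG (AF (~ack & ~start))) = {0, 3, 4}
A[ack U EG (AF (~ack & ~start))]: least fixpoint, start Z0 = Sat(EG (AF (~ack & ~start))) = {0, 3, 4}, add states in Sat(ack) with every successor in Z. Already a fixed point.
Sat(A[ack U EG (AF (~ack & ~start))]) = {0, 3, 4}
1 ∉ Sat(A[ack U EG (AF (~ack & ~start))]) = {0, 3, 4}, so the formula does not hold at 1.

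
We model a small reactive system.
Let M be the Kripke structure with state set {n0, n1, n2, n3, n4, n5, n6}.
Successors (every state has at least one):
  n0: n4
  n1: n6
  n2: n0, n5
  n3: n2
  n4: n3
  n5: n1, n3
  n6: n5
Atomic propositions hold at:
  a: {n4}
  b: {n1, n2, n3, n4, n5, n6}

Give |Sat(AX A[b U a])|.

A[b U a]: least fixpoint, start Z0 = Sat(a) = {n4}, add states in Sat(b) with every successor in Z. Already a fixed point.
Sat(A[b U a]) = {n4}
Sat(AX A[b U a]) = {s : every successor in {n4}} = {n0}
|Sat(AX A[b U a])| = |{n0}| = 1.

1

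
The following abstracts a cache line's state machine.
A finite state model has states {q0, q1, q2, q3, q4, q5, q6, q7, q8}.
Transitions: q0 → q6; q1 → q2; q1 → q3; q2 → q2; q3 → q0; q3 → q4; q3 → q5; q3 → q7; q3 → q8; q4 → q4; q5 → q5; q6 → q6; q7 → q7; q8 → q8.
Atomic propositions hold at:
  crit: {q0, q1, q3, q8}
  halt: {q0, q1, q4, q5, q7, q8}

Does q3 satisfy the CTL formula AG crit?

AG crit: greatest fixpoint, start Z0 = {q0, q1, q3, q8}, keep only states in Sat with every successor in Z. Z1 = {q8}; fixed.
Sat(AG crit) = {q8}
q3 ∉ Sat(AG crit) = {q8}, so the formula does not hold at q3.

No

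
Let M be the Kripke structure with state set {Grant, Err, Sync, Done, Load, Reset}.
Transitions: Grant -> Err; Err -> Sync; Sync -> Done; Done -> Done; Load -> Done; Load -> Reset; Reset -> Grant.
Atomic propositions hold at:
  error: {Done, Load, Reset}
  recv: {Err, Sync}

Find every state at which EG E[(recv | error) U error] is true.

{Err, Sync, Done, Load}

Sat(recv | error) = {Err, Sync, Done, Load, Reset}
E[(recv | error) U error]: least fixpoint, start Z0 = Sat(error) = {Done, Load, Reset}, add states in Sat(recv | error) with some successor in Z. Z1 = {Sync, Done, Load, Reset}; Z2 = {Err, Sync, Done, Load, Reset}; fixed.
Sat(E[(recv | error) U error]) = {Err, Sync, Done, Load, Reset}
EG E[(recv | error) U error]: greatest fixpoint, start Z0 = {Err, Sync, Done, Load, Reset}, keep only states in Sat with some successor in Z. Z1 = {Err, Sync, Done, Load}; fixed.
Sat(EG E[(recv | error) U error]) = {Err, Sync, Done, Load}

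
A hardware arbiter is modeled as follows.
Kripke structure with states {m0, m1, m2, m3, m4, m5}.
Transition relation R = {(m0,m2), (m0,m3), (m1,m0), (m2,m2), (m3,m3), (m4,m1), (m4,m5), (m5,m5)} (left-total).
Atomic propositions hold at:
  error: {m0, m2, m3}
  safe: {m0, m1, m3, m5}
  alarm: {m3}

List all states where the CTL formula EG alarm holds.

EG alarm: greatest fixpoint, start Z0 = {m3}, keep only states in Sat with some successor in Z. Already a fixed point.
Sat(EG alarm) = {m3}

{m3}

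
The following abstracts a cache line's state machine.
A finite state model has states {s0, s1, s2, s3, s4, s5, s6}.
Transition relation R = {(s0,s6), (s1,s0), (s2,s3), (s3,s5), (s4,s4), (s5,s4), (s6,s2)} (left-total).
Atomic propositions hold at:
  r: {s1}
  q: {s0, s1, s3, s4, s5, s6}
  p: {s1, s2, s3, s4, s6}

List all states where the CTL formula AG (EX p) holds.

{s4, s5}

Sat(EX p) = {s : some successor in {s1, s2, s3, s4, s6}} = {s0, s2, s4, s5, s6}
AG (EX p): greatest fixpoint, start Z0 = {s0, s2, s4, s5, s6}, keep only states in Sat with every successor in Z. Z1 = {s0, s4, s5, s6}; Z2 = {s0, s4, s5}; Z3 = {s4, s5}; fixed.
Sat(AG (EX p)) = {s4, s5}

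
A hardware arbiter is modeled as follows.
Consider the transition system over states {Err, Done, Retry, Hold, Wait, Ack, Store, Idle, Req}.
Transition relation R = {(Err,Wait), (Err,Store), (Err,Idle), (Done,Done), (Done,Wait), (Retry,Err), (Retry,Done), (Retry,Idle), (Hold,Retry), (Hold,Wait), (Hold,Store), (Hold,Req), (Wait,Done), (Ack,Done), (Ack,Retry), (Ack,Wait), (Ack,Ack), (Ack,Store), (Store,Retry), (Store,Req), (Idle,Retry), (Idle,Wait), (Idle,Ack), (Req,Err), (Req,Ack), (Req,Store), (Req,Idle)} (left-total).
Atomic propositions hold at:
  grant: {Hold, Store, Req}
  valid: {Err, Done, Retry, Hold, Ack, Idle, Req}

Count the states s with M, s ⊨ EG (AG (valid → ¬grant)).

2

Sat(¬grant) = {Err, Done, Retry, Wait, Ack, Idle}
Sat(valid → ¬grant) = {Err, Done, Retry, Wait, Ack, Store, Idle}
AG (valid → ¬grant): greatest fixpoint, start Z0 = {Err, Done, Retry, Wait, Ack, Store, Idle}, keep only states in Sat with every successor in Z. Z1 = {Err, Done, Retry, Wait, Ack, Idle}; Z2 = {Done, Retry, Wait, Idle}; Z3 = {Done, Wait}; fixed.
Sat(AG (valid → ¬grant)) = {Done, Wait}
EG (AG (valid → ¬grant)): greatest fixpoint, start Z0 = {Done, Wait}, keep only states in Sat with some successor in Z. Already a fixed point.
Sat(EG (AG (valid → ¬grant))) = {Done, Wait}
|Sat(EG (AG (valid → ¬grant)))| = |{Done, Wait}| = 2.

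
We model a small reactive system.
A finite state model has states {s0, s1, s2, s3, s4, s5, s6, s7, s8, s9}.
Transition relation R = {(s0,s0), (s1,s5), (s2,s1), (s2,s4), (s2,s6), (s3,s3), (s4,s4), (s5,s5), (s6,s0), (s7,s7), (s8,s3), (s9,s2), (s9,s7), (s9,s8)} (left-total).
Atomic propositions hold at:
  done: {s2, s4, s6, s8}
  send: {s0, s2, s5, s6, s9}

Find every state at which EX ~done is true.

{s0, s1, s2, s3, s5, s6, s7, s8, s9}

Sat(~done) = {s0, s1, s3, s5, s7, s9}
Sat(EX ~done) = {s : some successor in {s0, s1, s3, s5, s7, s9}} = {s0, s1, s2, s3, s5, s6, s7, s8, s9}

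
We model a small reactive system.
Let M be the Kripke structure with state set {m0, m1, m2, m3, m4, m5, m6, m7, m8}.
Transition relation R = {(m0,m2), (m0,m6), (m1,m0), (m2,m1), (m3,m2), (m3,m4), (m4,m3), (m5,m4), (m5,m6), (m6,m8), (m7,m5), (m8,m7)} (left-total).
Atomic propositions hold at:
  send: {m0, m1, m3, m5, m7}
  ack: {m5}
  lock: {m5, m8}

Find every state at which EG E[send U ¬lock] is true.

{m0, m1, m2, m3, m4, m5, m7}

Sat(¬lock) = {m0, m1, m2, m3, m4, m6, m7}
E[send U ¬lock]: least fixpoint, start Z0 = Sat(¬lock) = {m0, m1, m2, m3, m4, m6, m7}, add states in Sat(send) with some successor in Z. Z1 = {m0, m1, m2, m3, m4, m5, m6, m7}; fixed.
Sat(E[send U ¬lock]) = {m0, m1, m2, m3, m4, m5, m6, m7}
EG E[send U ¬lock]: greatest fixpoint, start Z0 = {m0, m1, m2, m3, m4, m5, m6, m7}, keep only states in Sat with some successor in Z. Z1 = {m0, m1, m2, m3, m4, m5, m7}; fixed.
Sat(EG E[send U ¬lock]) = {m0, m1, m2, m3, m4, m5, m7}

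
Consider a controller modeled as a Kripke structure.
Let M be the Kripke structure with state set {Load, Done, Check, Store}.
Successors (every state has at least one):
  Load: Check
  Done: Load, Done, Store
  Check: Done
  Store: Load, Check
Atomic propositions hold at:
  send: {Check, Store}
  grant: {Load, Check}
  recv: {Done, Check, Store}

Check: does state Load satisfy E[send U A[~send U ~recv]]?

Sat(~send) = {Load, Done}
Sat(~recv) = {Load}
A[~send U ~recv]: least fixpoint, start Z0 = Sat(~recv) = {Load}, add states in Sat(~send) with every successor in Z. Already a fixed point.
Sat(A[~send U ~recv]) = {Load}
E[send U A[~send U ~recv]]: least fixpoint, start Z0 = Sat(A[~send U ~recv]) = {Load}, add states in Sat(send) with some successor in Z. Z1 = {Load, Store}; fixed.
Sat(E[send U A[~send U ~recv]]) = {Load, Store}
Load ∈ Sat(E[send U A[~send U ~recv]]) = {Load, Store}, so the formula holds at Load.

Yes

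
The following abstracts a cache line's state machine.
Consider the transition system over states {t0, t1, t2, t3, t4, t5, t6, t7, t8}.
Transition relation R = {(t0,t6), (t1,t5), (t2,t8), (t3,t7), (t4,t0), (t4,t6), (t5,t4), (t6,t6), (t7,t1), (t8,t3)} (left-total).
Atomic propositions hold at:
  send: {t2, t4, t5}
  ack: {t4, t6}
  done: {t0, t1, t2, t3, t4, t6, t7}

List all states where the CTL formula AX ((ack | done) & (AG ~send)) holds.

Sat(ack | done) = {t0, t1, t2, t3, t4, t6, t7}
Sat(~send) = {t0, t1, t3, t6, t7, t8}
AG ~send: greatest fixpoint, start Z0 = {t0, t1, t3, t6, t7, t8}, keep only states in Sat with every successor in Z. Z1 = {t0, t3, t6, t7, t8}; Z2 = {t0, t3, t6, t8}; Z3 = {t0, t6, t8}; Z4 = {t0, t6}; fixed.
Sat(AG ~send) = {t0, t6}
Sat((ack | done) & (AG ~send)) = {t0, t6}
Sat(AX ((ack | done) & (AG ~send))) = {s : every successor in {t0, t6}} = {t0, t4, t6}

{t0, t4, t6}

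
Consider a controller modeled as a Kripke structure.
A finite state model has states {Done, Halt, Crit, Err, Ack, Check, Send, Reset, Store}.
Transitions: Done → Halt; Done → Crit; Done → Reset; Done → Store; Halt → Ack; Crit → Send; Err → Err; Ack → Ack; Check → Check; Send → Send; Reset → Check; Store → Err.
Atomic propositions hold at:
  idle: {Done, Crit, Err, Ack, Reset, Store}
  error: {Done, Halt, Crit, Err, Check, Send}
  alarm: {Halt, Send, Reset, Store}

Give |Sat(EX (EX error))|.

7

Sat(EX error) = {s : some successor in {Done, Halt, Crit, Err, Check, Send}} = {Done, Crit, Err, Check, Send, Reset, Store}
Sat(EX (EX error)) = {s : some successor in {Done, Crit, Err, Check, Send, Reset, Store}} = {Done, Crit, Err, Check, Send, Reset, Store}
|Sat(EX (EX error))| = |{Done, Crit, Err, Check, Send, Reset, Store}| = 7.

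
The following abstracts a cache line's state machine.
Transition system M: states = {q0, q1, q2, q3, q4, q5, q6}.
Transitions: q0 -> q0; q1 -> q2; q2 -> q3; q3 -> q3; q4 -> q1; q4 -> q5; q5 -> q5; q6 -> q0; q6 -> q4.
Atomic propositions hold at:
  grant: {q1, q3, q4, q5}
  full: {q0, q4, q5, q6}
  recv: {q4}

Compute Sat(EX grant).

{q2, q3, q4, q5, q6}

Sat(EX grant) = {s : some successor in {q1, q3, q4, q5}} = {q2, q3, q4, q5, q6}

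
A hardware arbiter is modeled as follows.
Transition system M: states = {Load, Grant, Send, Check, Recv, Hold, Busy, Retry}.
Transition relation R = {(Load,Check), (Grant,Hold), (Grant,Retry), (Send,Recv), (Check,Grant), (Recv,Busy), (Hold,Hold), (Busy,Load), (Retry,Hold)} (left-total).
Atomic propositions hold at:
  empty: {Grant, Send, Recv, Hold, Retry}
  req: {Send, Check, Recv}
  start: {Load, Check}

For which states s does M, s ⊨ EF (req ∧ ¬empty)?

{Load, Send, Check, Recv, Busy}

Sat(¬empty) = {Load, Check, Busy}
Sat(req ∧ ¬empty) = {Check}
EF (req ∧ ¬empty): least fixpoint, start Z0 = {Check}, add states with some successor in Z. Z1 = {Load, Check}; Z2 = {Load, Check, Busy}; Z3 = {Load, Check, Recv, Busy}; Z4 = {Load, Send, Check, Recv, Busy}; fixed.
Sat(EF (req ∧ ¬empty)) = {Load, Send, Check, Recv, Busy}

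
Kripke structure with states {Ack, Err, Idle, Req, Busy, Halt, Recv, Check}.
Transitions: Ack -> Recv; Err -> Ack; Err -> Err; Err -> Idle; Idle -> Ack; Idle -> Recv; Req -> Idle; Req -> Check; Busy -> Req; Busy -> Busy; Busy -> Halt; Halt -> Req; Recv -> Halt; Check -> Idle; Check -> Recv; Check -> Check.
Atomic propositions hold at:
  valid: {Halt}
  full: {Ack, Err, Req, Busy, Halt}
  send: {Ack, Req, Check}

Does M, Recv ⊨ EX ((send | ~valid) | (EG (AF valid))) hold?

Sat(~valid) = {Ack, Err, Idle, Req, Busy, Recv, Check}
Sat(send | ~valid) = {Ack, Err, Idle, Req, Busy, Recv, Check}
AF valid: least fixpoint, start Z0 = {Halt}, add states with every successor in Z. Z1 = {Halt, Recv}; Z2 = {Ack, Halt, Recv}; Z3 = {Ack, Idle, Halt, Recv}; fixed.
Sat(AF valid) = {Ack, Idle, Halt, Recv}
EG (AF valid): greatest fixpoint, start Z0 = {Ack, Idle, Halt, Recv}, keep only states in Sat with some successor in Z. Z1 = {Ack, Idle, Recv}; Z2 = {Ack, Idle}; Z3 = {Idle}; Z4 = ∅; fixed.
Sat(EG (AF valid)) = ∅
Sat((send | ~valid) | (EG (AF valid))) = {Ack, Err, Idle, Req, Busy, Recv, Check}
Sat(EX ((send | ~valid) | (EG (AF valid)))) = {s : some successor in {Ack, Err, Idle, Req, Busy, Recv, Check}} = {Ack, Err, Idle, Req, Busy, Halt, Check}
Recv ∉ Sat(EX ((send | ~valid) | (EG (AF valid)))) = {Ack, Err, Idle, Req, Busy, Halt, Check}, so the formula does not hold at Recv.

No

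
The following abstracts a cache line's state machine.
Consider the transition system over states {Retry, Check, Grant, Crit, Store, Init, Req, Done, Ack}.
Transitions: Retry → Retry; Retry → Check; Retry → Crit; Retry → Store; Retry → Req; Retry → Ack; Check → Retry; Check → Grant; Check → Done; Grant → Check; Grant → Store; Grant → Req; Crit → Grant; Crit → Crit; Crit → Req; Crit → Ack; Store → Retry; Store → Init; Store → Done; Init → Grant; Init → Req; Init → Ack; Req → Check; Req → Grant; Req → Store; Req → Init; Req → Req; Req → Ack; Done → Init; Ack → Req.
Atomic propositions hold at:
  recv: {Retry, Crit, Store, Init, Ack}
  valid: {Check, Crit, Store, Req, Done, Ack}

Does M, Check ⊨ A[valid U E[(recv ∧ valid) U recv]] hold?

Sat(recv ∧ valid) = {Crit, Store, Ack}
E[(recv ∧ valid) U recv]: least fixpoint, start Z0 = Sat(recv) = {Retry, Crit, Store, Init, Ack}, add states in Sat(recv ∧ valid) with some successor in Z. Already a fixed point.
Sat(E[(recv ∧ valid) U recv]) = {Retry, Crit, Store, Init, Ack}
A[valid U E[(recv ∧ valid) U recv]]: least fixpoint, start Z0 = Sat(E[(recv ∧ valid) U recv]) = {Retry, Crit, Store, Init, Ack}, add states in Sat(valid) with every successor in Z. Z1 = {Retry, Crit, Store, Init, Done, Ack}; fixed.
Sat(A[valid U E[(recv ∧ valid) U recv]]) = {Retry, Crit, Store, Init, Done, Ack}
Check ∉ Sat(A[valid U E[(recv ∧ valid) U recv]]) = {Retry, Crit, Store, Init, Done, Ack}, so the formula does not hold at Check.

No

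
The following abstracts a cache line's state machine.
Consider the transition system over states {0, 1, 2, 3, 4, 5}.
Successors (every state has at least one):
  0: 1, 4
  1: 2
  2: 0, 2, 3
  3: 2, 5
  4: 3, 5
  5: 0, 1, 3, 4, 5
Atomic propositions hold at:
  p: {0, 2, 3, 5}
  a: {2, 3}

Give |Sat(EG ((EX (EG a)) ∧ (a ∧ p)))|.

EG a: greatest fixpoint, start Z0 = {2, 3}, keep only states in Sat with some successor in Z. Already a fixed point.
Sat(EG a) = {2, 3}
Sat(EX (EG a)) = {s : some successor in {2, 3}} = {1, 2, 3, 4, 5}
Sat(a ∧ p) = {2, 3}
Sat((EX (EG a)) ∧ (a ∧ p)) = {2, 3}
EG ((EX (EG a)) ∧ (a ∧ p)): greatest fixpoint, start Z0 = {2, 3}, keep only states in Sat with some successor in Z. Already a fixed point.
Sat(EG ((EX (EG a)) ∧ (a ∧ p))) = {2, 3}
|Sat(EG ((EX (EG a)) ∧ (a ∧ p)))| = |{2, 3}| = 2.

2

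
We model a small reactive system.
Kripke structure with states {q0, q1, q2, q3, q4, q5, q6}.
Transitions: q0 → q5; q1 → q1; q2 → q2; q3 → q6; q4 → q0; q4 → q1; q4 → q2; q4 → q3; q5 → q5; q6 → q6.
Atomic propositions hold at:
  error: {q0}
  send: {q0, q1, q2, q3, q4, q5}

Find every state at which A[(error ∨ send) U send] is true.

Sat(error ∨ send) = {q0, q1, q2, q3, q4, q5}
A[(error ∨ send) U send]: least fixpoint, start Z0 = Sat(send) = {q0, q1, q2, q3, q4, q5}, add states in Sat(error ∨ send) with every successor in Z. Already a fixed point.
Sat(A[(error ∨ send) U send]) = {q0, q1, q2, q3, q4, q5}

{q0, q1, q2, q3, q4, q5}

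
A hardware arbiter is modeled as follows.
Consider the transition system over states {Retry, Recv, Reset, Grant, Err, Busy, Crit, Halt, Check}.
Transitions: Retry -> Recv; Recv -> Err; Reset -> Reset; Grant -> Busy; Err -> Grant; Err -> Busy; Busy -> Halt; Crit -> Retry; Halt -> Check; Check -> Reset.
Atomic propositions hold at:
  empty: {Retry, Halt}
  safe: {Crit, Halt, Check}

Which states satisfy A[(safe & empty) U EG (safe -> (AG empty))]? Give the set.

Sat(safe & empty) = {Halt}
AG empty: greatest fixpoint, start Z0 = {Retry, Halt}, keep only states in Sat with every successor in Z. Z1 = ∅; fixed.
Sat(AG empty) = ∅
Sat(safe -> (AG empty)) = {Retry, Recv, Reset, Grant, Err, Busy}
EG (safe -> (AG empty)): greatest fixpoint, start Z0 = {Retry, Recv, Reset, Grant, Err, Busy}, keep only states in Sat with some successor in Z. Z1 = {Retry, Recv, Reset, Grant, Err}; Z2 = {Retry, Recv, Reset, Err}; Z3 = {Retry, Recv, Reset}; Z4 = {Retry, Reset}; Z5 = {Reset}; fixed.
Sat(EG (safe -> (AG empty))) = {Reset}
A[(safe & empty) U EG (safe -> (AG empty))]: least fixpoint, start Z0 = Sat(EG (safe -> (AG empty))) = {Reset}, add states in Sat(safe & empty) with every successor in Z. Already a fixed point.
Sat(A[(safe & empty) U EG (safe -> (AG empty))]) = {Reset}

{Reset}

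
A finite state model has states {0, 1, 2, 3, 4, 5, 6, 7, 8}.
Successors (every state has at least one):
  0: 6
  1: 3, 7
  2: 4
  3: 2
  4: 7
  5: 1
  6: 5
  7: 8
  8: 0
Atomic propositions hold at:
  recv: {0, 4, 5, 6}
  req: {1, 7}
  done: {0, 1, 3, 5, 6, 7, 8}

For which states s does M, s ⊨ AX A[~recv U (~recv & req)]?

{4, 5}

Sat(~recv) = {1, 2, 3, 7, 8}
Sat(~recv & req) = {1, 7}
A[~recv U (~recv & req)]: least fixpoint, start Z0 = Sat((~recv & req)) = {1, 7}, add states in Sat(~recv) with every successor in Z. Already a fixed point.
Sat(A[~recv U (~recv & req)]) = {1, 7}
Sat(AX A[~recv U (~recv & req)]) = {s : every successor in {1, 7}} = {4, 5}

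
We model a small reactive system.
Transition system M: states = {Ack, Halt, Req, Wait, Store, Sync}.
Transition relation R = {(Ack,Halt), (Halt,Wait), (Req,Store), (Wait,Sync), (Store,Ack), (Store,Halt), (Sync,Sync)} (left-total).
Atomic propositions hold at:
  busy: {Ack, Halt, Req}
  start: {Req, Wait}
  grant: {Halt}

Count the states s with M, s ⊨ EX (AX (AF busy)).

2

AF busy: least fixpoint, start Z0 = {Ack, Halt, Req}, add states with every successor in Z. Z1 = {Ack, Halt, Req, Store}; fixed.
Sat(AF busy) = {Ack, Halt, Req, Store}
Sat(AX (AF busy)) = {s : every successor in {Ack, Halt, Req, Store}} = {Ack, Req, Store}
Sat(EX (AX (AF busy))) = {s : some successor in {Ack, Req, Store}} = {Req, Store}
|Sat(EX (AX (AF busy)))| = |{Req, Store}| = 2.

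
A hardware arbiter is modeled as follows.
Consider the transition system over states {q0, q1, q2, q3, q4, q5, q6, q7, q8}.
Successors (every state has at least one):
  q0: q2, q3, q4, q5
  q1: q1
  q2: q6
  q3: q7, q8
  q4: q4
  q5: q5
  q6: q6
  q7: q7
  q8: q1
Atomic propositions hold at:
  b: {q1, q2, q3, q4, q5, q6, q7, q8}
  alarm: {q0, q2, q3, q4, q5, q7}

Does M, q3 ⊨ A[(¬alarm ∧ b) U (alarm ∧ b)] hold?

Sat(¬alarm) = {q1, q6, q8}
Sat(¬alarm ∧ b) = {q1, q6, q8}
Sat(alarm ∧ b) = {q2, q3, q4, q5, q7}
A[(¬alarm ∧ b) U (alarm ∧ b)]: least fixpoint, start Z0 = Sat((alarm ∧ b)) = {q2, q3, q4, q5, q7}, add states in Sat(¬alarm ∧ b) with every successor in Z. Already a fixed point.
Sat(A[(¬alarm ∧ b) U (alarm ∧ b)]) = {q2, q3, q4, q5, q7}
q3 ∈ Sat(A[(¬alarm ∧ b) U (alarm ∧ b)]) = {q2, q3, q4, q5, q7}, so the formula holds at q3.

Yes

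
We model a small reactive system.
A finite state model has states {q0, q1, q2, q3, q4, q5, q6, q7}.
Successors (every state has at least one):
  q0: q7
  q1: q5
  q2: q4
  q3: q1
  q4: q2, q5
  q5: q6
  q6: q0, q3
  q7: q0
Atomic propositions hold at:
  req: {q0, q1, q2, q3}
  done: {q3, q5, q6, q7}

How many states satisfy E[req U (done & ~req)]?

6

Sat(~req) = {q4, q5, q6, q7}
Sat(done & ~req) = {q5, q6, q7}
E[req U (done & ~req)]: least fixpoint, start Z0 = Sat((done & ~req)) = {q5, q6, q7}, add states in Sat(req) with some successor in Z. Z1 = {q0, q1, q5, q6, q7}; Z2 = {q0, q1, q3, q5, q6, q7}; fixed.
Sat(E[req U (done & ~req)]) = {q0, q1, q3, q5, q6, q7}
|Sat(E[req U (done & ~req)])| = |{q0, q1, q3, q5, q6, q7}| = 6.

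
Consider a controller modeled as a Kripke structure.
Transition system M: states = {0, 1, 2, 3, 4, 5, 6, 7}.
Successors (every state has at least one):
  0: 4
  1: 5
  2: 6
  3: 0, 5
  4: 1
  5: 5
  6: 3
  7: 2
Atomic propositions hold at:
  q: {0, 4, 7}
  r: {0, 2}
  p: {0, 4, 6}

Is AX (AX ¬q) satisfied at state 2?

Yes

Sat(¬q) = {1, 2, 3, 5, 6}
Sat(AX ¬q) = {s : every successor in {1, 2, 3, 5, 6}} = {1, 2, 4, 5, 6, 7}
Sat(AX (AX ¬q)) = {s : every successor in {1, 2, 4, 5, 6, 7}} = {0, 1, 2, 4, 5, 7}
2 ∈ Sat(AX (AX ¬q)) = {0, 1, 2, 4, 5, 7}, so the formula holds at 2.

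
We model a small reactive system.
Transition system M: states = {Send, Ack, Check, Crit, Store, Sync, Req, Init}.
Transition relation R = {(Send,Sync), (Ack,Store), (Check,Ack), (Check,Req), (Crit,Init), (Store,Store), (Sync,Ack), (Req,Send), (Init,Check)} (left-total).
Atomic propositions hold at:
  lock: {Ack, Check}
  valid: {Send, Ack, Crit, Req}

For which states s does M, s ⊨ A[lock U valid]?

{Send, Ack, Check, Crit, Req}

A[lock U valid]: least fixpoint, start Z0 = Sat(valid) = {Send, Ack, Crit, Req}, add states in Sat(lock) with every successor in Z. Z1 = {Send, Ack, Check, Crit, Req}; fixed.
Sat(A[lock U valid]) = {Send, Ack, Check, Crit, Req}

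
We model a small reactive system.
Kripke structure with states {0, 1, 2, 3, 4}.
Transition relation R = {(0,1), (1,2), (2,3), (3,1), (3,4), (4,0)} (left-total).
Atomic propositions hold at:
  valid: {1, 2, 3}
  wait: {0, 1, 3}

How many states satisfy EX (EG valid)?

EG valid: greatest fixpoint, start Z0 = {1, 2, 3}, keep only states in Sat with some successor in Z. Already a fixed point.
Sat(EG valid) = {1, 2, 3}
Sat(EX (EG valid)) = {s : some successor in {1, 2, 3}} = {0, 1, 2, 3}
|Sat(EX (EG valid))| = |{0, 1, 2, 3}| = 4.

4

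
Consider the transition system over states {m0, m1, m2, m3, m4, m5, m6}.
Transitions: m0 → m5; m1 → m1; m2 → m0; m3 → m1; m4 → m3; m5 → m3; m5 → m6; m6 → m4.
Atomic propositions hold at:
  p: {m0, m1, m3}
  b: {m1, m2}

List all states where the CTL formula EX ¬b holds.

Sat(¬b) = {m0, m3, m4, m5, m6}
Sat(EX ¬b) = {s : some successor in {m0, m3, m4, m5, m6}} = {m0, m2, m4, m5, m6}

{m0, m2, m4, m5, m6}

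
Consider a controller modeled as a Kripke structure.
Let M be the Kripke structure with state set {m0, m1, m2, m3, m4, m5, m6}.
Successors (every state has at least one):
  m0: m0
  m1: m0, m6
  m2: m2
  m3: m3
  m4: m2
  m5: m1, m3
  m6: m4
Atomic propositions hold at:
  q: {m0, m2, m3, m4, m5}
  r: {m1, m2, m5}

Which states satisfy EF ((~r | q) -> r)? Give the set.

Sat(~r) = {m0, m3, m4, m6}
Sat(~r | q) = {m0, m2, m3, m4, m5, m6}
Sat((~r | q) -> r) = {m1, m2, m5}
EF ((~r | q) -> r): least fixpoint, start Z0 = {m1, m2, m5}, add states with some successor in Z. Z1 = {m1, m2, m4, m5}; Z2 = {m1, m2, m4, m5, m6}; fixed.
Sat(EF ((~r | q) -> r)) = {m1, m2, m4, m5, m6}

{m1, m2, m4, m5, m6}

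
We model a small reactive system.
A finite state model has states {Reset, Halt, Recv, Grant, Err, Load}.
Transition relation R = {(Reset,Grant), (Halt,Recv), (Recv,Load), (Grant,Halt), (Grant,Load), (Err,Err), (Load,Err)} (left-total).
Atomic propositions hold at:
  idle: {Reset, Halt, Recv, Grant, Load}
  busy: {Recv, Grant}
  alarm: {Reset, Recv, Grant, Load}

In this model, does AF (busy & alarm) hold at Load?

Sat(busy & alarm) = {Recv, Grant}
AF (busy & alarm): least fixpoint, start Z0 = {Recv, Grant}, add states with every successor in Z. Z1 = {Reset, Halt, Recv, Grant}; fixed.
Sat(AF (busy & alarm)) = {Reset, Halt, Recv, Grant}
Load ∉ Sat(AF (busy & alarm)) = {Reset, Halt, Recv, Grant}, so the formula does not hold at Load.

No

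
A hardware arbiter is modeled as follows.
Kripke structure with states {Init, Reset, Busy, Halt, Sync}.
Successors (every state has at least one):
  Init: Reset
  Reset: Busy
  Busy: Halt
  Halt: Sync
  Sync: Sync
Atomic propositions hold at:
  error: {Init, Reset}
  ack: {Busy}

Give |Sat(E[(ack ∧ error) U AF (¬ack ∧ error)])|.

Sat(ack ∧ error) = ∅
Sat(¬ack) = {Init, Reset, Halt, Sync}
Sat(¬ack ∧ error) = {Init, Reset}
AF (¬ack ∧ error): least fixpoint, start Z0 = {Init, Reset}, add states with every successor in Z. Already a fixed point.
Sat(AF (¬ack ∧ error)) = {Init, Reset}
E[(ack ∧ error) U AF (¬ack ∧ error)]: least fixpoint, start Z0 = Sat(AF (¬ack ∧ error)) = {Init, Reset}, add states in Sat(ack ∧ error) with some successor in Z. Already a fixed point.
Sat(E[(ack ∧ error) U AF (¬ack ∧ error)]) = {Init, Reset}
|Sat(E[(ack ∧ error) U AF (¬ack ∧ error)])| = |{Init, Reset}| = 2.

2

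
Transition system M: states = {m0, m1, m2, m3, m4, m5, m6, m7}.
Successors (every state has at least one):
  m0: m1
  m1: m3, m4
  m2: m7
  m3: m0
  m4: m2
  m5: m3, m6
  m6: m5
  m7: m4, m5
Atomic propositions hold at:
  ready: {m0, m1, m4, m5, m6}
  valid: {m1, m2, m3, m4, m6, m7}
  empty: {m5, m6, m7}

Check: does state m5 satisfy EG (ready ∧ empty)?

Yes

Sat(ready ∧ empty) = {m5, m6}
EG (ready ∧ empty): greatest fixpoint, start Z0 = {m5, m6}, keep only states in Sat with some successor in Z. Already a fixed point.
Sat(EG (ready ∧ empty)) = {m5, m6}
m5 ∈ Sat(EG (ready ∧ empty)) = {m5, m6}, so the formula holds at m5.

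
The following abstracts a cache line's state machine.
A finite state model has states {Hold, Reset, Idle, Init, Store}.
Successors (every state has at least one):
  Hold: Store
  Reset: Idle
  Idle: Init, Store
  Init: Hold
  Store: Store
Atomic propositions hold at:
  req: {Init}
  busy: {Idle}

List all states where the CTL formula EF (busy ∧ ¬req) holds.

Sat(¬req) = {Hold, Reset, Idle, Store}
Sat(busy ∧ ¬req) = {Idle}
EF (busy ∧ ¬req): least fixpoint, start Z0 = {Idle}, add states with some successor in Z. Z1 = {Reset, Idle}; fixed.
Sat(EF (busy ∧ ¬req)) = {Reset, Idle}

{Reset, Idle}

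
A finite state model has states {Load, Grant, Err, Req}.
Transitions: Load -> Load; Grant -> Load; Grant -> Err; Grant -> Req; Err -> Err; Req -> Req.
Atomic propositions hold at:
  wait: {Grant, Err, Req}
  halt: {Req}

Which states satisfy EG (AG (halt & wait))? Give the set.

{Req}

Sat(halt & wait) = {Req}
AG (halt & wait): greatest fixpoint, start Z0 = {Req}, keep only states in Sat with every successor in Z. Already a fixed point.
Sat(AG (halt & wait)) = {Req}
EG (AG (halt & wait)): greatest fixpoint, start Z0 = {Req}, keep only states in Sat with some successor in Z. Already a fixed point.
Sat(EG (AG (halt & wait))) = {Req}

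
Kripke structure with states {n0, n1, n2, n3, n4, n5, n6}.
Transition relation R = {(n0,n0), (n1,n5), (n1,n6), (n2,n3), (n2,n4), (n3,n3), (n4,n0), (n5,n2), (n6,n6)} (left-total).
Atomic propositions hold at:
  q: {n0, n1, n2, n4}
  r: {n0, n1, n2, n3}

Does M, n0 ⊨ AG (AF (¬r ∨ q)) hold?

Yes

Sat(¬r) = {n4, n5, n6}
Sat(¬r ∨ q) = {n0, n1, n2, n4, n5, n6}
AF (¬r ∨ q): least fixpoint, start Z0 = {n0, n1, n2, n4, n5, n6}, add states with every successor in Z. Already a fixed point.
Sat(AF (¬r ∨ q)) = {n0, n1, n2, n4, n5, n6}
AG (AF (¬r ∨ q)): greatest fixpoint, start Z0 = {n0, n1, n2, n4, n5, n6}, keep only states in Sat with every successor in Z. Z1 = {n0, n1, n4, n5, n6}; Z2 = {n0, n1, n4, n6}; Z3 = {n0, n4, n6}; fixed.
Sat(AG (AF (¬r ∨ q))) = {n0, n4, n6}
n0 ∈ Sat(AG (AF (¬r ∨ q))) = {n0, n4, n6}, so the formula holds at n0.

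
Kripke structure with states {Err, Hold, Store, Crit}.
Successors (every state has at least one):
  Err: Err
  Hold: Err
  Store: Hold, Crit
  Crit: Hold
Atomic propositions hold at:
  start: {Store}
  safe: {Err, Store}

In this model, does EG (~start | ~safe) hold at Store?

Sat(~start) = {Err, Hold, Crit}
Sat(~safe) = {Hold, Crit}
Sat(~start | ~safe) = {Err, Hold, Crit}
EG (~start | ~safe): greatest fixpoint, start Z0 = {Err, Hold, Crit}, keep only states in Sat with some successor in Z. Already a fixed point.
Sat(EG (~start | ~safe)) = {Err, Hold, Crit}
Store ∉ Sat(EG (~start | ~safe)) = {Err, Hold, Crit}, so the formula does not hold at Store.

No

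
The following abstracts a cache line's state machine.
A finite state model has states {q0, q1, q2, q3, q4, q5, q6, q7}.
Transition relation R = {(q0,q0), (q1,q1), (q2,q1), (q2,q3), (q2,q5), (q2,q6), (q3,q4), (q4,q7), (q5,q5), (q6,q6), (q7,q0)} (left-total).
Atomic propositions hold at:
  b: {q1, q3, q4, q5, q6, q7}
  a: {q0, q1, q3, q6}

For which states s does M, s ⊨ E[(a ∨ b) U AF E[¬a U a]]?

Sat(a ∨ b) = {q0, q1, q3, q4, q5, q6, q7}
Sat(¬a) = {q2, q4, q5, q7}
E[¬a U a]: least fixpoint, start Z0 = Sat(a) = {q0, q1, q3, q6}, add states in Sat(¬a) with some successor in Z. Z1 = {q0, q1, q2, q3, q6, q7}; Z2 = {q0, q1, q2, q3, q4, q6, q7}; fixed.
Sat(E[¬a U a]) = {q0, q1, q2, q3, q4, q6, q7}
AF E[¬a U a]: least fixpoint, start Z0 = {q0, q1, q2, q3, q4, q6, q7}, add states with every successor in Z. Already a fixed point.
Sat(AF E[¬a U a]) = {q0, q1, q2, q3, q4, q6, q7}
E[(a ∨ b) U AF E[¬a U a]]: least fixpoint, start Z0 = Sat(AF E[¬a U a]) = {q0, q1, q2, q3, q4, q6, q7}, add states in Sat(a ∨ b) with some successor in Z. Already a fixed point.
Sat(E[(a ∨ b) U AF E[¬a U a]]) = {q0, q1, q2, q3, q4, q6, q7}

{q0, q1, q2, q3, q4, q6, q7}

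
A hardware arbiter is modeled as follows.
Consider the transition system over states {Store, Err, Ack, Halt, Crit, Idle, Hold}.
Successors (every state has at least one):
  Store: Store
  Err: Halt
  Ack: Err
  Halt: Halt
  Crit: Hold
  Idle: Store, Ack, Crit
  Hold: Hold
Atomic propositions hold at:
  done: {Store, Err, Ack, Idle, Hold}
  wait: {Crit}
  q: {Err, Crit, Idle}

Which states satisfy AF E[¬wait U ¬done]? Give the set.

{Err, Ack, Halt, Crit, Idle}

Sat(¬wait) = {Store, Err, Ack, Halt, Idle, Hold}
Sat(¬done) = {Halt, Crit}
E[¬wait U ¬done]: least fixpoint, start Z0 = Sat(¬done) = {Halt, Crit}, add states in Sat(¬wait) with some successor in Z. Z1 = {Err, Halt, Crit, Idle}; Z2 = {Err, Ack, Halt, Crit, Idle}; fixed.
Sat(E[¬wait U ¬done]) = {Err, Ack, Halt, Crit, Idle}
AF E[¬wait U ¬done]: least fixpoint, start Z0 = {Err, Ack, Halt, Crit, Idle}, add states with every successor in Z. Already a fixed point.
Sat(AF E[¬wait U ¬done]) = {Err, Ack, Halt, Crit, Idle}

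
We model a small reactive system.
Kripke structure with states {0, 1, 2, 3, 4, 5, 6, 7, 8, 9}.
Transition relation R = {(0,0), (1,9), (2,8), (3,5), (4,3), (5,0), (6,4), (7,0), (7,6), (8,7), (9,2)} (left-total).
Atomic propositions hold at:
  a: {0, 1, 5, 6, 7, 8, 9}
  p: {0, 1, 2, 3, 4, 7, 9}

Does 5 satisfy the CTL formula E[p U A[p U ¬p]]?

Sat(¬p) = {5, 6, 8}
A[p U ¬p]: least fixpoint, start Z0 = Sat(¬p) = {5, 6, 8}, add states in Sat(p) with every successor in Z. Z1 = {2, 3, 5, 6, 8}; Z2 = {2, 3, 4, 5, 6, 8, 9}; Z3 = {1, 2, 3, 4, 5, 6, 8, 9}; fixed.
Sat(A[p U ¬p]) = {1, 2, 3, 4, 5, 6, 8, 9}
E[p U A[p U ¬p]]: least fixpoint, start Z0 = Sat(A[p U ¬p]) = {1, 2, 3, 4, 5, 6, 8, 9}, add states in Sat(p) with some successor in Z. Z1 = {1, 2, 3, 4, 5, 6, 7, 8, 9}; fixed.
Sat(E[p U A[p U ¬p]]) = {1, 2, 3, 4, 5, 6, 7, 8, 9}
5 ∈ Sat(E[p U A[p U ¬p]]) = {1, 2, 3, 4, 5, 6, 7, 8, 9}, so the formula holds at 5.

Yes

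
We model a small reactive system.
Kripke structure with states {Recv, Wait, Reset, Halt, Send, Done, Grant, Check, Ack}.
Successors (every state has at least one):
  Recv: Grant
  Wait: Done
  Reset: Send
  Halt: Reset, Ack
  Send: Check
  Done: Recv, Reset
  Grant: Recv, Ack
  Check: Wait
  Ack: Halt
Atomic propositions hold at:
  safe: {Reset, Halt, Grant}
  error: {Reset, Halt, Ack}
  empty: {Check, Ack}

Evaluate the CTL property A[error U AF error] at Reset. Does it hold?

Yes

AF error: least fixpoint, start Z0 = {Reset, Halt, Ack}, add states with every successor in Z. Already a fixed point.
Sat(AF error) = {Reset, Halt, Ack}
A[error U AF error]: least fixpoint, start Z0 = Sat(AF error) = {Reset, Halt, Ack}, add states in Sat(error) with every successor in Z. Already a fixed point.
Sat(A[error U AF error]) = {Reset, Halt, Ack}
Reset ∈ Sat(A[error U AF error]) = {Reset, Halt, Ack}, so the formula holds at Reset.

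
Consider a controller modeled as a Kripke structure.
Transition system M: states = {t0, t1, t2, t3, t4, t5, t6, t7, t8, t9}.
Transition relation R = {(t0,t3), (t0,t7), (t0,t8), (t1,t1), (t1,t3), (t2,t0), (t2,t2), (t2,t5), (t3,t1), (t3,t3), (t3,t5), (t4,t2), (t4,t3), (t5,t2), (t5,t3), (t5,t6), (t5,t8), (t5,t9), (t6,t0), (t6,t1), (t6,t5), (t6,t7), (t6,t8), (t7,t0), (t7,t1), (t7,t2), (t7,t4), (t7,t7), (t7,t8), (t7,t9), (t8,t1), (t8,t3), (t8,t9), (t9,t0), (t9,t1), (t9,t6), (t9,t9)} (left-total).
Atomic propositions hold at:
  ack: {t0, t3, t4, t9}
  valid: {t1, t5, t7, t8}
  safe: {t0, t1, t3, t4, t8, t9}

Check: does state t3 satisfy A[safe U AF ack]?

Yes

AF ack: least fixpoint, start Z0 = {t0, t3, t4, t9}, add states with every successor in Z. Already a fixed point.
Sat(AF ack) = {t0, t3, t4, t9}
A[safe U AF ack]: least fixpoint, start Z0 = Sat(AF ack) = {t0, t3, t4, t9}, add states in Sat(safe) with every successor in Z. Already a fixed point.
Sat(A[safe U AF ack]) = {t0, t3, t4, t9}
t3 ∈ Sat(A[safe U AF ack]) = {t0, t3, t4, t9}, so the formula holds at t3.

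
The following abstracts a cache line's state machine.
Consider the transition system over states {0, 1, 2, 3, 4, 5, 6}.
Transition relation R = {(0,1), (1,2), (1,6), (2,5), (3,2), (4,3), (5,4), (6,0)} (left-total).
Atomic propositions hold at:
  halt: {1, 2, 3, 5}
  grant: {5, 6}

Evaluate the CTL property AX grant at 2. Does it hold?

Sat(AX grant) = {s : every successor in {5, 6}} = {2}
2 ∈ Sat(AX grant) = {2}, so the formula holds at 2.

Yes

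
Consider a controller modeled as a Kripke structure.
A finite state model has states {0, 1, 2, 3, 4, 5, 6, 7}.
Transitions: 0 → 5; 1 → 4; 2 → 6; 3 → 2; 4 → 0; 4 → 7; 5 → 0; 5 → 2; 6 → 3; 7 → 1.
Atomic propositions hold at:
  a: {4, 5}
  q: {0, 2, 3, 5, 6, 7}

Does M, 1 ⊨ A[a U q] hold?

A[a U q]: least fixpoint, start Z0 = Sat(q) = {0, 2, 3, 5, 6, 7}, add states in Sat(a) with every successor in Z. Z1 = {0, 2, 3, 4, 5, 6, 7}; fixed.
Sat(A[a U q]) = {0, 2, 3, 4, 5, 6, 7}
1 ∉ Sat(A[a U q]) = {0, 2, 3, 4, 5, 6, 7}, so the formula does not hold at 1.

No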